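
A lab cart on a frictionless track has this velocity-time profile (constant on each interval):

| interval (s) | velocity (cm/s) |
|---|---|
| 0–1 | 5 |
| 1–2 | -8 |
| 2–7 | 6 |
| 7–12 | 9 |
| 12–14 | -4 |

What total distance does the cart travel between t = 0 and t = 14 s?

96 cm

Total distance travelled is ∫|v| dt — sum the magnitudes of each area piece.
0–1 s: |5| × 1 = 5 cm
1–2 s: |-8| × 1 = 8 cm
2–7 s: |6| × 5 = 30 cm
7–12 s: |9| × 5 = 45 cm
12–14 s: |-4| × 2 = 8 cm
Total distance = 96 cm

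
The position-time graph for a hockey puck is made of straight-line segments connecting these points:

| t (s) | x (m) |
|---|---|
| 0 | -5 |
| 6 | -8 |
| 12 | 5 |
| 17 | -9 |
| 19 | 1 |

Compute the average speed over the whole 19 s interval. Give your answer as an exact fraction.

Average speed = (total path length)/(elapsed time); on a piecewise-linear x-t graph the path length is Σ|Δx|.
0–6 s: |Δx| = |-8 − -5| = 3 m
6–12 s: |Δx| = |5 − -8| = 13 m
12–17 s: |Δx| = |-9 − 5| = 14 m
17–19 s: |Δx| = |1 − -9| = 10 m
Total path = 40 m; average speed = 40/19 = 40/19 m/s.

40/19 m/s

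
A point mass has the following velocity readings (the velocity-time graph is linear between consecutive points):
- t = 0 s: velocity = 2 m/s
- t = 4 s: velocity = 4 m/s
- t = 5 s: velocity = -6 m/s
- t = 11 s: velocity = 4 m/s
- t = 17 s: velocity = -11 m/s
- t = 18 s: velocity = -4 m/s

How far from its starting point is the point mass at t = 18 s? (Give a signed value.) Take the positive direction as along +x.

-23.5 m

Displacement is the signed area under the v-t curve.
0–4 s: ½(2 + 4)(4) = 12 m
4–5 s: ½(4 + -6)(1) = -1 m
5–11 s: ½(-6 + 4)(6) = -6 m
11–17 s: ½(4 + -11)(6) = -21 m
17–18 s: ½(-11 + -4)(1) = -7.5 m
Net displacement = -23.5 m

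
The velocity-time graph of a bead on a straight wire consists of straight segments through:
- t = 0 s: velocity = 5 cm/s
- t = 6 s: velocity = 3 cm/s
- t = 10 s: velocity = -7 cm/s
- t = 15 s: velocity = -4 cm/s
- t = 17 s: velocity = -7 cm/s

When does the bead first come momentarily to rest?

v changes sign on 6–10 s (from 3 to -7); the graph is linear there, so v = 0 at t = 6 + (-3)·(10 − 6)/(-7 − 3) = 7.2 s.

t = 7.2 s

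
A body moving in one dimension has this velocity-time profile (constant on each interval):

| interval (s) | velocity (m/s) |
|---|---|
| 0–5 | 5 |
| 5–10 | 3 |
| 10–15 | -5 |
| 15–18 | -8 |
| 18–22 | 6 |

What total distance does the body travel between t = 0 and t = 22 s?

113 m

Distance (not displacement) is the total path length: add the absolute areas under v-t.
0–5 s: |5| × 5 = 25 m
5–10 s: |3| × 5 = 15 m
10–15 s: |-5| × 5 = 25 m
15–18 s: |-8| × 3 = 24 m
18–22 s: |6| × 4 = 24 m
Total distance = 113 m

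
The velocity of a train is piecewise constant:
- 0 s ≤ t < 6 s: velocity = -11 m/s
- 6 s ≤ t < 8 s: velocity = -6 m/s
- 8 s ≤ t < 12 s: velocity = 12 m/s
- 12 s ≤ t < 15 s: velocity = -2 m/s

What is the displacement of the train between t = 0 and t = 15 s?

-36 m

Displacement is the signed area under the v-t curve.
0–6 s: -11 × 6 = -66 m
6–8 s: -6 × 2 = -12 m
8–12 s: 12 × 4 = 48 m
12–15 s: -2 × 3 = -6 m
Net displacement = -36 m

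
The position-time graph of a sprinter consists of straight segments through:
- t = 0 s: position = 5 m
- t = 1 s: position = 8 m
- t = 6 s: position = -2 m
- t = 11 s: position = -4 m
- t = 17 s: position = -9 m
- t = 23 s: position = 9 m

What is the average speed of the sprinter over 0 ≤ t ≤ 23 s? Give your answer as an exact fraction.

Average speed = (total path length)/(elapsed time); on a piecewise-linear x-t graph the path length is Σ|Δx|.
0–1 s: |Δx| = |8 − 5| = 3 m
1–6 s: |Δx| = |-2 − 8| = 10 m
6–11 s: |Δx| = |-4 − -2| = 2 m
11–17 s: |Δx| = |-9 − -4| = 5 m
17–23 s: |Δx| = |9 − -9| = 18 m
Total path = 38 m; average speed = 38/23 = 38/23 m/s.

38/23 m/s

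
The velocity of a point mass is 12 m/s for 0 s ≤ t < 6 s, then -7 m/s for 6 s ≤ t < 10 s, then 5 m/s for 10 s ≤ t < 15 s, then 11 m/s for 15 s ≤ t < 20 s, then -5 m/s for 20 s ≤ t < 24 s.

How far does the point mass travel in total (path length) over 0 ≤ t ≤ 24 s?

Distance (not displacement) is the total path length: add the absolute areas under v-t.
0–6 s: |12| × 6 = 72 m
6–10 s: |-7| × 4 = 28 m
10–15 s: |5| × 5 = 25 m
15–20 s: |11| × 5 = 55 m
20–24 s: |-5| × 4 = 20 m
Total distance = 200 m

200 m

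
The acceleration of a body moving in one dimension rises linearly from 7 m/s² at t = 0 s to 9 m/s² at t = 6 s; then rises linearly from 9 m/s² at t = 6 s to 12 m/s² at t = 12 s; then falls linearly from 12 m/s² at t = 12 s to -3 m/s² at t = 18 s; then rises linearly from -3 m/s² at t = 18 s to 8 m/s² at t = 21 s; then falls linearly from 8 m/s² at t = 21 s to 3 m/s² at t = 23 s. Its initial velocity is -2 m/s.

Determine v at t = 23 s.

Δv equals the area under the a-t graph; then v = v₀ + Δv.
0–6 s: ½(7 + 9)(6) = 48 m/s
6–12 s: ½(9 + 12)(6) = 63 m/s
12–18 s: ½(12 + -3)(6) = 27 m/s
18–21 s: ½(-3 + 8)(3) = 7.5 m/s
21–23 s: ½(8 + 3)(2) = 11 m/s
Δv = 156.5 m/s, so v(23) = -2 + (156.5) = 154.5 m/s.

154.5 m/s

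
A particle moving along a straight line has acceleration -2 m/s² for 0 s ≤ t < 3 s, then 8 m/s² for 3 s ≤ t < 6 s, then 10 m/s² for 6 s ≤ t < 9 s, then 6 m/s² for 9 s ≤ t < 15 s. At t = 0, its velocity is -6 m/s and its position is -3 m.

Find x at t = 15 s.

411 m

On each constant-a segment, Δv = aΔt and Δx = v₀Δt + ½aΔt²; chain segment to segment.
0–3 s: v starts -6 m/s; Δx = -6·3 + ½·-2·3² = -27 m; v ends -12 m/s.
3–6 s: v starts -12 m/s; Δx = -12·3 + ½·8·3² = 0 m; v ends 12 m/s.
6–9 s: v starts 12 m/s; Δx = 12·3 + ½·10·3² = 81 m; v ends 42 m/s.
9–15 s: v starts 42 m/s; Δx = 42·6 + ½·6·6² = 360 m; v ends 78 m/s.
x(15) = -3 + Σ Δx = 411 m.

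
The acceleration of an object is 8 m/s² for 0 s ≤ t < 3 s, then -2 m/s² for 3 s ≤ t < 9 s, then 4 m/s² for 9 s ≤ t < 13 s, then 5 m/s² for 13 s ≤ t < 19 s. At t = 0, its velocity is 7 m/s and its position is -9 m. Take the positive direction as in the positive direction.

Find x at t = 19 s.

On each constant-a segment, Δv = aΔt and Δx = v₀Δt + ½aΔt²; chain segment to segment.
0–3 s: v starts 7 m/s; Δx = 7·3 + ½·8·3² = 57 m; v ends 31 m/s.
3–9 s: v starts 31 m/s; Δx = 31·6 + ½·-2·6² = 150 m; v ends 19 m/s.
9–13 s: v starts 19 m/s; Δx = 19·4 + ½·4·4² = 108 m; v ends 35 m/s.
13–19 s: v starts 35 m/s; Δx = 35·6 + ½·5·6² = 300 m; v ends 65 m/s.
x(19) = -9 + Σ Δx = 606 m.

606 m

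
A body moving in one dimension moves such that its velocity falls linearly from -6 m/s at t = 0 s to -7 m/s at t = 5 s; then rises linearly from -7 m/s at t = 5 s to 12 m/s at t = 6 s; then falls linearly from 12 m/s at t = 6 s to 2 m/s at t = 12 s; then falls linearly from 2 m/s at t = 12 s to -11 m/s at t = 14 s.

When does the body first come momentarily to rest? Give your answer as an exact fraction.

v changes sign on 5–6 s (from -7 to 12); the graph is linear there, so v = 0 at t = 5 + (7)·(6 − 5)/(12 − -7) = 102/19 s.

t = 102/19 s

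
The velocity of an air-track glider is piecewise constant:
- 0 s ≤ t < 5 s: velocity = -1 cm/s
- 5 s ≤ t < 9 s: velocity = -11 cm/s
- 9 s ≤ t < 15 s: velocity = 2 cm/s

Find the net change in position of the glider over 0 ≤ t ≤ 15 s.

-37 cm

Displacement is the signed area under the v-t curve.
0–5 s: -1 × 5 = -5 cm
5–9 s: -11 × 4 = -44 cm
9–15 s: 2 × 6 = 12 cm
Net displacement = -37 cm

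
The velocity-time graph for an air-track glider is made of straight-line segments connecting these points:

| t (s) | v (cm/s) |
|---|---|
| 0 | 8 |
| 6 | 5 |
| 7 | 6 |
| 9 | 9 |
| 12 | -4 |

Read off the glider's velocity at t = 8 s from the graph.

7.5 cm/s

On 7–9 s the graph is linear from 6 to 9 cm/s: v(8) = 6 + (9 − 6)·(8 − 7)/(9 − 7) = 7.5 cm/s.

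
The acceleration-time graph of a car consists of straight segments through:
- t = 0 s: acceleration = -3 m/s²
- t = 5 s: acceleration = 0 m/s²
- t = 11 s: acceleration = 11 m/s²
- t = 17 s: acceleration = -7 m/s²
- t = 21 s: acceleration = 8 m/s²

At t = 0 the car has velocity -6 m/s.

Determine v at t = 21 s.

Δv equals the area under the a-t graph; then v = v₀ + Δv.
0–5 s: ½(-3 + 0)(5) = -7.5 m/s
5–11 s: ½(0 + 11)(6) = 33 m/s
11–17 s: ½(11 + -7)(6) = 12 m/s
17–21 s: ½(-7 + 8)(4) = 2 m/s
Δv = 39.5 m/s, so v(21) = -6 + (39.5) = 33.5 m/s.

33.5 m/s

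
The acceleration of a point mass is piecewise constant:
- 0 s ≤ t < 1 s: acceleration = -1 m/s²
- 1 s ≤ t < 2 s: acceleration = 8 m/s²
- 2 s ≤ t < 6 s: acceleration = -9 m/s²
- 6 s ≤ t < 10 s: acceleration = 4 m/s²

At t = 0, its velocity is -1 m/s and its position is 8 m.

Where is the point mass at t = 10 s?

On each constant-a segment, Δv = aΔt and Δx = v₀Δt + ½aΔt²; chain segment to segment.
0–1 s: v starts -1 m/s; Δx = -1·1 + ½·-1·1² = -1.5 m; v ends -2 m/s.
1–2 s: v starts -2 m/s; Δx = -2·1 + ½·8·1² = 2 m; v ends 6 m/s.
2–6 s: v starts 6 m/s; Δx = 6·4 + ½·-9·4² = -48 m; v ends -30 m/s.
6–10 s: v starts -30 m/s; Δx = -30·4 + ½·4·4² = -88 m; v ends -14 m/s.
x(10) = 8 + Σ Δx = -127.5 m.

-127.5 m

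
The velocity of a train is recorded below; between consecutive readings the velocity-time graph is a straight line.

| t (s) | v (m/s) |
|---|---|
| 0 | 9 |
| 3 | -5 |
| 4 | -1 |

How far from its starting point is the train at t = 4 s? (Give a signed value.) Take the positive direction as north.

3 m

Net displacement equals the area under the velocity-time graph (areas below the axis count negative).
0–3 s: ½(9 + -5)(3) = 6 m
3–4 s: ½(-5 + -1)(1) = -3 m
Net displacement = 3 m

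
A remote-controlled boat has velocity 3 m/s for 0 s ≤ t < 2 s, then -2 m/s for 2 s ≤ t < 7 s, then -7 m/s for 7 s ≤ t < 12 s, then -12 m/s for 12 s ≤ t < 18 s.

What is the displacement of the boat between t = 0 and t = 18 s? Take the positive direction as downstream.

Displacement is the signed area under the v-t curve.
0–2 s: 3 × 2 = 6 m
2–7 s: -2 × 5 = -10 m
7–12 s: -7 × 5 = -35 m
12–18 s: -12 × 6 = -72 m
Net displacement = -111 m

-111 m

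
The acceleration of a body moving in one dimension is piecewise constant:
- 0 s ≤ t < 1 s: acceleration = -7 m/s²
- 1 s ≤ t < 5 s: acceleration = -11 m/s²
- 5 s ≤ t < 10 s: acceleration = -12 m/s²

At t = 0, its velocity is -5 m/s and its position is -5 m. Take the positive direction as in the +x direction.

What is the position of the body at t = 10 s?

-579.5 m

On each constant-a segment, Δv = aΔt and Δx = v₀Δt + ½aΔt²; chain segment to segment.
0–1 s: v starts -5 m/s; Δx = -5·1 + ½·-7·1² = -8.5 m; v ends -12 m/s.
1–5 s: v starts -12 m/s; Δx = -12·4 + ½·-11·4² = -136 m; v ends -56 m/s.
5–10 s: v starts -56 m/s; Δx = -56·5 + ½·-12·5² = -430 m; v ends -116 m/s.
x(10) = -5 + Σ Δx = -579.5 m.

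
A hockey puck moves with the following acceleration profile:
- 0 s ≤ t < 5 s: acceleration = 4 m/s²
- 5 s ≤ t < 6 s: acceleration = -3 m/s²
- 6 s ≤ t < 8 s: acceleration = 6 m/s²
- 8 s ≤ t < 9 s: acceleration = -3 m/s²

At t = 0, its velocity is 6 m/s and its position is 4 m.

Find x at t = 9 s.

On each constant-a segment, Δv = aΔt and Δx = v₀Δt + ½aΔt²; chain segment to segment.
0–5 s: v starts 6 m/s; Δx = 6·5 + ½·4·5² = 80 m; v ends 26 m/s.
5–6 s: v starts 26 m/s; Δx = 26·1 + ½·-3·1² = 24.5 m; v ends 23 m/s.
6–8 s: v starts 23 m/s; Δx = 23·2 + ½·6·2² = 58 m; v ends 35 m/s.
8–9 s: v starts 35 m/s; Δx = 35·1 + ½·-3·1² = 33.5 m; v ends 32 m/s.
x(9) = 4 + Σ Δx = 200 m.

200 m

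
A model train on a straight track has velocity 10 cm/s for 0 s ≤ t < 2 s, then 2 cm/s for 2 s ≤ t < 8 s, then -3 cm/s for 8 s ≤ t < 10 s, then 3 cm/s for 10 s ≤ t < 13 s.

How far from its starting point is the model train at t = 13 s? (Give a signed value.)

35 cm

Displacement is the signed area under the v-t curve.
0–2 s: 10 × 2 = 20 cm
2–8 s: 2 × 6 = 12 cm
8–10 s: -3 × 2 = -6 cm
10–13 s: 3 × 3 = 9 cm
Net displacement = 35 cm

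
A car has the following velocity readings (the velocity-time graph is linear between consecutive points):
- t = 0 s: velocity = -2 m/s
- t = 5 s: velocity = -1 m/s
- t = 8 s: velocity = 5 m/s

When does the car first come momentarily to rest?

v changes sign on 5–8 s (from -1 to 5); the graph is linear there, so v = 0 at t = 5 + (1)·(8 − 5)/(5 − -1) = 5.5 s.

t = 5.5 s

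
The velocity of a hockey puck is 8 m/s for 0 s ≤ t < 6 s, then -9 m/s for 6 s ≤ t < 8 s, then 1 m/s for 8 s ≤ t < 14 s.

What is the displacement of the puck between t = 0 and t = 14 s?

36 m

Displacement is the signed area under the v-t curve.
0–6 s: 8 × 6 = 48 m
6–8 s: -9 × 2 = -18 m
8–14 s: 1 × 6 = 6 m
Net displacement = 36 m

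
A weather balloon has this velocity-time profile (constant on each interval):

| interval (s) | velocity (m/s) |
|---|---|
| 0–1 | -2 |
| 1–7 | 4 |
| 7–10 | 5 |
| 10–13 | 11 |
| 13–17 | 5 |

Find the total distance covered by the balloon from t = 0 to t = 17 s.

94 m

Total distance travelled is ∫|v| dt — sum the magnitudes of each area piece.
0–1 s: |-2| × 1 = 2 m
1–7 s: |4| × 6 = 24 m
7–10 s: |5| × 3 = 15 m
10–13 s: |11| × 3 = 33 m
13–17 s: |5| × 4 = 20 m
Total distance = 94 m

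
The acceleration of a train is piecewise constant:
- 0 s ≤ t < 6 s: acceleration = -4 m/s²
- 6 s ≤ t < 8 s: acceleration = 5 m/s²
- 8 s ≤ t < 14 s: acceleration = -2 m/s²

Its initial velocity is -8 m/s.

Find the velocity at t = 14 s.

Δv equals the area under the a-t graph; then v = v₀ + Δv.
0–6 s: -4 × 6 = -24 m/s
6–8 s: 5 × 2 = 10 m/s
8–14 s: -2 × 6 = -12 m/s
Δv = -26 m/s, so v(14) = -8 + (-26) = -34 m/s.

-34 m/s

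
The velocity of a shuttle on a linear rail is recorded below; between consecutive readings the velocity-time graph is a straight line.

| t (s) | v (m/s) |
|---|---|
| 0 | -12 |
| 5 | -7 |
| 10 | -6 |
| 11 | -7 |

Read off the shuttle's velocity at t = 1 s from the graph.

-11 m/s

On 0–5 s the graph is linear from -12 to -7 m/s: v(1) = -12 + (-7 − -12)·(1 − 0)/(5 − 0) = -11 m/s.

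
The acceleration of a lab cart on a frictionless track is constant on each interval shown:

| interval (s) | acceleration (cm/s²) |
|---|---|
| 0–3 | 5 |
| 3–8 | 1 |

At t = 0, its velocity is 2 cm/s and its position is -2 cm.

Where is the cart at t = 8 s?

124 cm

On each constant-a segment, Δv = aΔt and Δx = v₀Δt + ½aΔt²; chain segment to segment.
0–3 s: v starts 2 cm/s; Δx = 2·3 + ½·5·3² = 28.5 cm; v ends 17 cm/s.
3–8 s: v starts 17 cm/s; Δx = 17·5 + ½·1·5² = 97.5 cm; v ends 22 cm/s.
x(8) = -2 + Σ Δx = 124 cm.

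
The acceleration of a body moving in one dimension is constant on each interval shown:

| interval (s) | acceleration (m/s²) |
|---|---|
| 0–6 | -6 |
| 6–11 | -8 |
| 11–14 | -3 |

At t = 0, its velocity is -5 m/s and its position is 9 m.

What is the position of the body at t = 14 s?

On each constant-a segment, Δv = aΔt and Δx = v₀Δt + ½aΔt²; chain segment to segment.
0–6 s: v starts -5 m/s; Δx = -5·6 + ½·-6·6² = -138 m; v ends -41 m/s.
6–11 s: v starts -41 m/s; Δx = -41·5 + ½·-8·5² = -305 m; v ends -81 m/s.
11–14 s: v starts -81 m/s; Δx = -81·3 + ½·-3·3² = -256.5 m; v ends -90 m/s.
x(14) = 9 + Σ Δx = -690.5 m.

-690.5 m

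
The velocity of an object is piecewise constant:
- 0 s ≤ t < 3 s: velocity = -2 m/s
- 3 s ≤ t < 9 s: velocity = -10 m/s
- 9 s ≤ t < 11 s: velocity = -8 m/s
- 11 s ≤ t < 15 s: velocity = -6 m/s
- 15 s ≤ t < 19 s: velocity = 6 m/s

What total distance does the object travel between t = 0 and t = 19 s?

130 m

Distance (not displacement) is the total path length: add the absolute areas under v-t.
0–3 s: |-2| × 3 = 6 m
3–9 s: |-10| × 6 = 60 m
9–11 s: |-8| × 2 = 16 m
11–15 s: |-6| × 4 = 24 m
15–19 s: |6| × 4 = 24 m
Total distance = 130 m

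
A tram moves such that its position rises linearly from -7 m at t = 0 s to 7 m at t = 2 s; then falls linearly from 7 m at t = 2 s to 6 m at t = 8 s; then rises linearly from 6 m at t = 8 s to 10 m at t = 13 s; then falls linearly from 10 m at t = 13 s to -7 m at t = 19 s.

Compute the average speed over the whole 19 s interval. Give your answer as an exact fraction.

Average speed = (total path length)/(elapsed time); on a piecewise-linear x-t graph the path length is Σ|Δx|.
0–2 s: |Δx| = |7 − -7| = 14 m
2–8 s: |Δx| = |6 − 7| = 1 m
8–13 s: |Δx| = |10 − 6| = 4 m
13–19 s: |Δx| = |-7 − 10| = 17 m
Total path = 36 m; average speed = 36/19 = 36/19 m/s.

36/19 m/s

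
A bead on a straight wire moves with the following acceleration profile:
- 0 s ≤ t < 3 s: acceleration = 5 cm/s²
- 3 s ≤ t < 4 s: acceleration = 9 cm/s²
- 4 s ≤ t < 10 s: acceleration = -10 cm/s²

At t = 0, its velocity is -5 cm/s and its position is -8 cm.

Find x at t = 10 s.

-52 cm

On each constant-a segment, Δv = aΔt and Δx = v₀Δt + ½aΔt²; chain segment to segment.
0–3 s: v starts -5 cm/s; Δx = -5·3 + ½·5·3² = 7.5 cm; v ends 10 cm/s.
3–4 s: v starts 10 cm/s; Δx = 10·1 + ½·9·1² = 14.5 cm; v ends 19 cm/s.
4–10 s: v starts 19 cm/s; Δx = 19·6 + ½·-10·6² = -66 cm; v ends -41 cm/s.
x(10) = -8 + Σ Δx = -52 cm.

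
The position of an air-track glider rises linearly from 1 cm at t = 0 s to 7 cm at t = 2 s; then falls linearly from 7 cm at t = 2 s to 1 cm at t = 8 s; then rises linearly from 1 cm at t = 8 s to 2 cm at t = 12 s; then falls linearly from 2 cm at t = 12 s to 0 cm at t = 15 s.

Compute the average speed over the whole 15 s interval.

1 cm/s

Average speed = (total path length)/(elapsed time); on a piecewise-linear x-t graph the path length is Σ|Δx|.
0–2 s: |Δx| = |7 − 1| = 6 cm
2–8 s: |Δx| = |1 − 7| = 6 cm
8–12 s: |Δx| = |2 − 1| = 1 cm
12–15 s: |Δx| = |0 − 2| = 2 cm
Total path = 15 cm; average speed = 15/15 = 1 cm/s.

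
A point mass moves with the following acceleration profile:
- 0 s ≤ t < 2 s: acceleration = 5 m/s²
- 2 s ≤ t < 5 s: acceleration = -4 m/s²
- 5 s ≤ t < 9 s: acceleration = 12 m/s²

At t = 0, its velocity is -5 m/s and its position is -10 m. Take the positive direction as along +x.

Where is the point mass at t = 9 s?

On each constant-a segment, Δv = aΔt and Δx = v₀Δt + ½aΔt²; chain segment to segment.
0–2 s: v starts -5 m/s; Δx = -5·2 + ½·5·2² = 0 m; v ends 5 m/s.
2–5 s: v starts 5 m/s; Δx = 5·3 + ½·-4·3² = -3 m; v ends -7 m/s.
5–9 s: v starts -7 m/s; Δx = -7·4 + ½·12·4² = 68 m; v ends 41 m/s.
x(9) = -10 + Σ Δx = 55 m.

55 m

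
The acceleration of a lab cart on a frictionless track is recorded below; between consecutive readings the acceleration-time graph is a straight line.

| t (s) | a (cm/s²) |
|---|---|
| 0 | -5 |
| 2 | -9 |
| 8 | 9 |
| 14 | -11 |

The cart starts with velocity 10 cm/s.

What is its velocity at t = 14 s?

-10 cm/s

Δv equals the area under the a-t graph; then v = v₀ + Δv.
0–2 s: ½(-5 + -9)(2) = -14 cm/s
2–8 s: ½(-9 + 9)(6) = 0 cm/s
8–14 s: ½(9 + -11)(6) = -6 cm/s
Δv = -20 cm/s, so v(14) = 10 + (-20) = -10 cm/s.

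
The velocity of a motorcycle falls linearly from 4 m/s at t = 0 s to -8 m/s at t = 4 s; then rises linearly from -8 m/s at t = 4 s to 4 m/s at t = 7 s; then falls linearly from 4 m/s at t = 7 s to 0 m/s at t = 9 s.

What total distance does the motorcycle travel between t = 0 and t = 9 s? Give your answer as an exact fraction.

82/3 m

Distance (not displacement) is the total path length: add the absolute areas under v-t.
0–4 s: v = 0 at t = 4/3 s; triangle areas 8/3 + 32/3 = 40/3 m
4–7 s: v = 0 at t = 6 s; triangle areas 8 + 2 = 10 m
7–9 s: |½(4 + 0)(2)| = 4 m
Total distance = 82/3 m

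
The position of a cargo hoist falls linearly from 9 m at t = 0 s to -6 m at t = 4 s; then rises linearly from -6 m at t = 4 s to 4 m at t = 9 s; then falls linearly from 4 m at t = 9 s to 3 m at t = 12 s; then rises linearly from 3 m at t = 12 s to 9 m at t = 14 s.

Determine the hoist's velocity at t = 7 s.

2 m/s

Velocity is the slope of the x-t graph on 4–9 s: (4 − -6)/(9 − 4) = 2 m/s.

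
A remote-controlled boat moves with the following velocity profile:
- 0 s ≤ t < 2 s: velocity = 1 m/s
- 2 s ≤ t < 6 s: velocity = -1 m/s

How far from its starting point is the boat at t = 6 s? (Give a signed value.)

Displacement is the signed area under the v-t curve.
0–2 s: 1 × 2 = 2 m
2–6 s: -1 × 4 = -4 m
Net displacement = -2 m

-2 m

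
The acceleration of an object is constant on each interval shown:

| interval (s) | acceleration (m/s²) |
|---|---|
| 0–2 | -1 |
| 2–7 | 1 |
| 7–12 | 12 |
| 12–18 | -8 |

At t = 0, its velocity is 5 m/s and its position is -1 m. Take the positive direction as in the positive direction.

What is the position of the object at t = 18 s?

488.5 m

On each constant-a segment, Δv = aΔt and Δx = v₀Δt + ½aΔt²; chain segment to segment.
0–2 s: v starts 5 m/s; Δx = 5·2 + ½·-1·2² = 8 m; v ends 3 m/s.
2–7 s: v starts 3 m/s; Δx = 3·5 + ½·1·5² = 27.5 m; v ends 8 m/s.
7–12 s: v starts 8 m/s; Δx = 8·5 + ½·12·5² = 190 m; v ends 68 m/s.
12–18 s: v starts 68 m/s; Δx = 68·6 + ½·-8·6² = 264 m; v ends 20 m/s.
x(18) = -1 + Σ Δx = 488.5 m.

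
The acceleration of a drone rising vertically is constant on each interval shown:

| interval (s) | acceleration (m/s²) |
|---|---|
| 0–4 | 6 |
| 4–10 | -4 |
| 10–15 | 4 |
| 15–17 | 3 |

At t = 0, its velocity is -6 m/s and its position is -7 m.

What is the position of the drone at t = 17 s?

On each constant-a segment, Δv = aΔt and Δx = v₀Δt + ½aΔt²; chain segment to segment.
0–4 s: v starts -6 m/s; Δx = -6·4 + ½·6·4² = 24 m; v ends 18 m/s.
4–10 s: v starts 18 m/s; Δx = 18·6 + ½·-4·6² = 36 m; v ends -6 m/s.
10–15 s: v starts -6 m/s; Δx = -6·5 + ½·4·5² = 20 m; v ends 14 m/s.
15–17 s: v starts 14 m/s; Δx = 14·2 + ½·3·2² = 34 m; v ends 20 m/s.
x(17) = -7 + Σ Δx = 107 m.

107 m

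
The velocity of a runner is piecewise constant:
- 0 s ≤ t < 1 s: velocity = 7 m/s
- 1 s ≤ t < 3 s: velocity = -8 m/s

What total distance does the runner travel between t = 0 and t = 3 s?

Total distance travelled is ∫|v| dt — sum the magnitudes of each area piece.
0–1 s: |7| × 1 = 7 m
1–3 s: |-8| × 2 = 16 m
Total distance = 23 m

23 m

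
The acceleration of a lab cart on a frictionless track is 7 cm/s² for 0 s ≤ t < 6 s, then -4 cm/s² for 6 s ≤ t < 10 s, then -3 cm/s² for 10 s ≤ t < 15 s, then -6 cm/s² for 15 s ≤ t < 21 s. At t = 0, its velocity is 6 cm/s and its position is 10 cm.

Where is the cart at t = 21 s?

On each constant-a segment, Δv = aΔt and Δx = v₀Δt + ½aΔt²; chain segment to segment.
0–6 s: v starts 6 cm/s; Δx = 6·6 + ½·7·6² = 162 cm; v ends 48 cm/s.
6–10 s: v starts 48 cm/s; Δx = 48·4 + ½·-4·4² = 160 cm; v ends 32 cm/s.
10–15 s: v starts 32 cm/s; Δx = 32·5 + ½·-3·5² = 122.5 cm; v ends 17 cm/s.
15–21 s: v starts 17 cm/s; Δx = 17·6 + ½·-6·6² = -6 cm; v ends -19 cm/s.
x(21) = 10 + Σ Δx = 448.5 cm.

448.5 cm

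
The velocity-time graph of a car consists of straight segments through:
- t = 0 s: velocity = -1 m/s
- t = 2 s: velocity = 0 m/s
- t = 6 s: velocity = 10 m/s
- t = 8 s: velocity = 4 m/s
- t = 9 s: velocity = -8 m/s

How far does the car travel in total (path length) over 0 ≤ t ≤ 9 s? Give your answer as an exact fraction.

Distance (not displacement) is the total path length: add the absolute areas under v-t.
0–2 s: |½(-1 + 0)(2)| = 1 m
2–6 s: |½(0 + 10)(4)| = 20 m
6–8 s: |½(10 + 4)(2)| = 14 m
8–9 s: v = 0 at t = 25/3 s; triangle areas 2/3 + 8/3 = 10/3 m
Total distance = 115/3 m

115/3 m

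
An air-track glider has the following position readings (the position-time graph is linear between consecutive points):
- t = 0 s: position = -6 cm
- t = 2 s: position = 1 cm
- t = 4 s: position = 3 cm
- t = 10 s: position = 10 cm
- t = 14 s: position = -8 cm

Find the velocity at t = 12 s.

-4.5 cm/s

Velocity is the slope of the x-t graph on 10–14 s: (-8 − 10)/(14 − 10) = -4.5 cm/s.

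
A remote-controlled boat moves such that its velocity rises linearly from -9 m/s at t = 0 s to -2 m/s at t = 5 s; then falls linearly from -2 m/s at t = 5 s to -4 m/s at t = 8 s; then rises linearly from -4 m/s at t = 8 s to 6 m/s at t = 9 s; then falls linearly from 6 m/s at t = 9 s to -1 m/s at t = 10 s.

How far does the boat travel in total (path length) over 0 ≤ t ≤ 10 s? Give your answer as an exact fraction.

Distance (not displacement) is the total path length: add the absolute areas under v-t.
0–5 s: |½(-9 + -2)(5)| = 27.5 m
5–8 s: |½(-2 + -4)(3)| = 9 m
8–9 s: v = 0 at t = 8.4 s; triangle areas 0.8 + 1.8 = 2.6 m
9–10 s: v = 0 at t = 69/7 s; triangle areas 18/7 + 1/14 = 37/14 m
Total distance = 1461/35 m

1461/35 m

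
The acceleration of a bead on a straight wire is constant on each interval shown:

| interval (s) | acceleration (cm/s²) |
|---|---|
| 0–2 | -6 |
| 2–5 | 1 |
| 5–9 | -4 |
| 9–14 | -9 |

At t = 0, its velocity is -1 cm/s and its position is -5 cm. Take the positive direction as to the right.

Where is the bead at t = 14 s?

-368 cm

On each constant-a segment, Δv = aΔt and Δx = v₀Δt + ½aΔt²; chain segment to segment.
0–2 s: v starts -1 cm/s; Δx = -1·2 + ½·-6·2² = -14 cm; v ends -13 cm/s.
2–5 s: v starts -13 cm/s; Δx = -13·3 + ½·1·3² = -34.5 cm; v ends -10 cm/s.
5–9 s: v starts -10 cm/s; Δx = -10·4 + ½·-4·4² = -72 cm; v ends -26 cm/s.
9–14 s: v starts -26 cm/s; Δx = -26·5 + ½·-9·5² = -242.5 cm; v ends -71 cm/s.
x(14) = -5 + Σ Δx = -368 cm.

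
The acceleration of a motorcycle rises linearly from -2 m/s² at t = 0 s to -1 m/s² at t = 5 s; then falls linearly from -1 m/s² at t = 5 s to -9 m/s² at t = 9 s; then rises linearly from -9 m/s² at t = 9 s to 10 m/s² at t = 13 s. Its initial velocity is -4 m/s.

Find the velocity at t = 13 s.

-29.5 m/s

Δv equals the area under the a-t graph; then v = v₀ + Δv.
0–5 s: ½(-2 + -1)(5) = -7.5 m/s
5–9 s: ½(-1 + -9)(4) = -20 m/s
9–13 s: ½(-9 + 10)(4) = 2 m/s
Δv = -25.5 m/s, so v(13) = -4 + (-25.5) = -29.5 m/s.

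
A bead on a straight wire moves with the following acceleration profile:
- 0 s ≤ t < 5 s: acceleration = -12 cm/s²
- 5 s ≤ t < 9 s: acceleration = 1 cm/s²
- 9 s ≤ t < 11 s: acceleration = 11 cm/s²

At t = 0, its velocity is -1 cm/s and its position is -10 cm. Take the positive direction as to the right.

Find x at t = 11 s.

-493 cm

On each constant-a segment, Δv = aΔt and Δx = v₀Δt + ½aΔt²; chain segment to segment.
0–5 s: v starts -1 cm/s; Δx = -1·5 + ½·-12·5² = -155 cm; v ends -61 cm/s.
5–9 s: v starts -61 cm/s; Δx = -61·4 + ½·1·4² = -236 cm; v ends -57 cm/s.
9–11 s: v starts -57 cm/s; Δx = -57·2 + ½·11·2² = -92 cm; v ends -35 cm/s.
x(11) = -10 + Σ Δx = -493 cm.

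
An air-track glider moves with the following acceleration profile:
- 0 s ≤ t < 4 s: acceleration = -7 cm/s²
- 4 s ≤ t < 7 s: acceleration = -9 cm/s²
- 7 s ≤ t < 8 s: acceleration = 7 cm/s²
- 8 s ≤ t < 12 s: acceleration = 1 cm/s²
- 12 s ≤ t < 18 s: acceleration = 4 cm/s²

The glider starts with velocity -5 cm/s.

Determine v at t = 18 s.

Δv equals the area under the a-t graph; then v = v₀ + Δv.
0–4 s: -7 × 4 = -28 cm/s
4–7 s: -9 × 3 = -27 cm/s
7–8 s: 7 × 1 = 7 cm/s
8–12 s: 1 × 4 = 4 cm/s
12–18 s: 4 × 6 = 24 cm/s
Δv = -20 cm/s, so v(18) = -5 + (-20) = -25 cm/s.

-25 cm/s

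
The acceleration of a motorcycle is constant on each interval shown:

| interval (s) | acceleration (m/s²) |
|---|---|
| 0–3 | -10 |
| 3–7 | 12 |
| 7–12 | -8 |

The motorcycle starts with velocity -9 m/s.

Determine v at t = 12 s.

Δv equals the area under the a-t graph; then v = v₀ + Δv.
0–3 s: -10 × 3 = -30 m/s
3–7 s: 12 × 4 = 48 m/s
7–12 s: -8 × 5 = -40 m/s
Δv = -22 m/s, so v(12) = -9 + (-22) = -31 m/s.

-31 m/s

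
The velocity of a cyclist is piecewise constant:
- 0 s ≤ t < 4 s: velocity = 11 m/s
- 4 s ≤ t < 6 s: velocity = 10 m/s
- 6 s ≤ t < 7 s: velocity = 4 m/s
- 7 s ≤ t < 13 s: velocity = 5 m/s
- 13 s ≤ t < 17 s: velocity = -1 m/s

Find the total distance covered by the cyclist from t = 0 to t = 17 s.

102 m

Distance (not displacement) is the total path length: add the absolute areas under v-t.
0–4 s: |11| × 4 = 44 m
4–6 s: |10| × 2 = 20 m
6–7 s: |4| × 1 = 4 m
7–13 s: |5| × 6 = 30 m
13–17 s: |-1| × 4 = 4 m
Total distance = 102 m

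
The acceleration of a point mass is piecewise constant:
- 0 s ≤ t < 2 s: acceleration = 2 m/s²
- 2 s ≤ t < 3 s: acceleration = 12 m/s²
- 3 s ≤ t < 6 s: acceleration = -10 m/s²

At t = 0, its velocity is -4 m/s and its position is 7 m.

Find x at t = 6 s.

0 m

On each constant-a segment, Δv = aΔt and Δx = v₀Δt + ½aΔt²; chain segment to segment.
0–2 s: v starts -4 m/s; Δx = -4·2 + ½·2·2² = -4 m; v ends 0 m/s.
2–3 s: v starts 0 m/s; Δx = 0·1 + ½·12·1² = 6 m; v ends 12 m/s.
3–6 s: v starts 12 m/s; Δx = 12·3 + ½·-10·3² = -9 m; v ends -18 m/s.
x(6) = 7 + Σ Δx = 0 m.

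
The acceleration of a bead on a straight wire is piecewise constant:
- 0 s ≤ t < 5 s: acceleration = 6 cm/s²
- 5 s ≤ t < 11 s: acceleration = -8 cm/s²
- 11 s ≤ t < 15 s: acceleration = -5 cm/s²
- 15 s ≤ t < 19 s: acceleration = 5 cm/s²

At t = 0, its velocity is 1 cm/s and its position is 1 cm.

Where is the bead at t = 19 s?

-93 cm

On each constant-a segment, Δv = aΔt and Δx = v₀Δt + ½aΔt²; chain segment to segment.
0–5 s: v starts 1 cm/s; Δx = 1·5 + ½·6·5² = 80 cm; v ends 31 cm/s.
5–11 s: v starts 31 cm/s; Δx = 31·6 + ½·-8·6² = 42 cm; v ends -17 cm/s.
11–15 s: v starts -17 cm/s; Δx = -17·4 + ½·-5·4² = -108 cm; v ends -37 cm/s.
15–19 s: v starts -37 cm/s; Δx = -37·4 + ½·5·4² = -108 cm; v ends -17 cm/s.
x(19) = 1 + Σ Δx = -93 cm.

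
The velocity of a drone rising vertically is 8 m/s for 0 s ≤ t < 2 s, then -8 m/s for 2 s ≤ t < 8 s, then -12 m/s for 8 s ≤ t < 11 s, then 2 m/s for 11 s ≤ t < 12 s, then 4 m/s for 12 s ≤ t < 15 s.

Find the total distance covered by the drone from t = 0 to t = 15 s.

Total distance travelled is ∫|v| dt — sum the magnitudes of each area piece.
0–2 s: |8| × 2 = 16 m
2–8 s: |-8| × 6 = 48 m
8–11 s: |-12| × 3 = 36 m
11–12 s: |2| × 1 = 2 m
12–15 s: |4| × 3 = 12 m
Total distance = 114 m

114 m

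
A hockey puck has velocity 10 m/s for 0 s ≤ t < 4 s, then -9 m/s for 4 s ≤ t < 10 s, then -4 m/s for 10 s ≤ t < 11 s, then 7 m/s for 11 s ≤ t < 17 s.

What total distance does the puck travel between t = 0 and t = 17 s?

Distance (not displacement) is the total path length: add the absolute areas under v-t.
0–4 s: |10| × 4 = 40 m
4–10 s: |-9| × 6 = 54 m
10–11 s: |-4| × 1 = 4 m
11–17 s: |7| × 6 = 42 m
Total distance = 140 m

140 m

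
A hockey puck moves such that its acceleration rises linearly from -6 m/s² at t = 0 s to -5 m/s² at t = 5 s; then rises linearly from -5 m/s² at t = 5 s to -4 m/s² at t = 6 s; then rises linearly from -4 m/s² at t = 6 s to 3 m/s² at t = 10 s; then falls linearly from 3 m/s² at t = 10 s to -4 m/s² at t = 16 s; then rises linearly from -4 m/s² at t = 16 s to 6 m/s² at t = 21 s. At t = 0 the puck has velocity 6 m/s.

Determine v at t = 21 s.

Δv equals the area under the a-t graph; then v = v₀ + Δv.
0–5 s: ½(-6 + -5)(5) = -27.5 m/s
5–6 s: ½(-5 + -4)(1) = -4.5 m/s
6–10 s: ½(-4 + 3)(4) = -2 m/s
10–16 s: ½(3 + -4)(6) = -3 m/s
16–21 s: ½(-4 + 6)(5) = 5 m/s
Δv = -32 m/s, so v(21) = 6 + (-32) = -26 m/s.

-26 m/s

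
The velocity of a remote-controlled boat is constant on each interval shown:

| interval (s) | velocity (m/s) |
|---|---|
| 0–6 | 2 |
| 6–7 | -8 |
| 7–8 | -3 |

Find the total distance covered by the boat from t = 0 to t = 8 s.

23 m

Total distance travelled is ∫|v| dt — sum the magnitudes of each area piece.
0–6 s: |2| × 6 = 12 m
6–7 s: |-8| × 1 = 8 m
7–8 s: |-3| × 1 = 3 m
Total distance = 23 m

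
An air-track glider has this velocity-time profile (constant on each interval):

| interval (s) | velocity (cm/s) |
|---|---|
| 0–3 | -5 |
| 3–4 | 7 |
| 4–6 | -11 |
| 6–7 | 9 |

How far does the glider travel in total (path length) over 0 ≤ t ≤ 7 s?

Total distance travelled is ∫|v| dt — sum the magnitudes of each area piece.
0–3 s: |-5| × 3 = 15 cm
3–4 s: |7| × 1 = 7 cm
4–6 s: |-11| × 2 = 22 cm
6–7 s: |9| × 1 = 9 cm
Total distance = 53 cm

53 cm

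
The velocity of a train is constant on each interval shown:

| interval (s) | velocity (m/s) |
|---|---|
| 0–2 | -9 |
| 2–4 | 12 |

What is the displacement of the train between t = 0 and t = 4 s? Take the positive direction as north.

6 m

Net displacement equals the area under the velocity-time graph (areas below the axis count negative).
0–2 s: -9 × 2 = -18 m
2–4 s: 12 × 2 = 24 m
Net displacement = 6 m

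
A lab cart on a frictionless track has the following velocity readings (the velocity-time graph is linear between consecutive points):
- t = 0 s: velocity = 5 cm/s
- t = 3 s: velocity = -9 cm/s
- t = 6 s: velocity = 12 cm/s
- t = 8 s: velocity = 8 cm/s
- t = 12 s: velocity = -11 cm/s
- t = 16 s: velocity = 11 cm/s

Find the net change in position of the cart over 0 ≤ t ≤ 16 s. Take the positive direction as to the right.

12.5 cm

Displacement is the signed area under the v-t curve.
0–3 s: ½(5 + -9)(3) = -6 cm
3–6 s: ½(-9 + 12)(3) = 4.5 cm
6–8 s: ½(12 + 8)(2) = 20 cm
8–12 s: ½(8 + -11)(4) = -6 cm
12–16 s: ½(-11 + 11)(4) = 0 cm
Net displacement = 12.5 cm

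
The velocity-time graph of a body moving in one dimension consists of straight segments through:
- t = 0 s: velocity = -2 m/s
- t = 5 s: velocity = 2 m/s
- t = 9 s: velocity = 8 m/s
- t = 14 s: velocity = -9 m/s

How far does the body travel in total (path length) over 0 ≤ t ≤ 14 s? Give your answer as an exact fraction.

Total distance travelled is ∫|v| dt — sum the magnitudes of each area piece.
0–5 s: v = 0 at t = 2.5 s; triangle areas 2.5 + 2.5 = 5 m
5–9 s: |½(2 + 8)(4)| = 20 m
9–14 s: v = 0 at t = 193/17 s; triangle areas 160/17 + 405/34 = 725/34 m
Total distance = 1575/34 m

1575/34 m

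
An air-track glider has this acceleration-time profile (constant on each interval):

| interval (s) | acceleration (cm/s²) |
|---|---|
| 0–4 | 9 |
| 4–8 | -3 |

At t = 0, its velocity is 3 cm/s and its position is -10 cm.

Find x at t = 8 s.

On each constant-a segment, Δv = aΔt and Δx = v₀Δt + ½aΔt²; chain segment to segment.
0–4 s: v starts 3 cm/s; Δx = 3·4 + ½·9·4² = 84 cm; v ends 39 cm/s.
4–8 s: v starts 39 cm/s; Δx = 39·4 + ½·-3·4² = 132 cm; v ends 27 cm/s.
x(8) = -10 + Σ Δx = 206 cm.

206 cm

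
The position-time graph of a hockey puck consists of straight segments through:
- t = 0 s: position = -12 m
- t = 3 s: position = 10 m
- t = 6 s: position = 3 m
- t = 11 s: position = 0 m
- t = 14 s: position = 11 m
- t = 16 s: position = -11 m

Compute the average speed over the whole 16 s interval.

Average speed = (total path length)/(elapsed time); on a piecewise-linear x-t graph the path length is Σ|Δx|.
0–3 s: |Δx| = |10 − -12| = 22 m
3–6 s: |Δx| = |3 − 10| = 7 m
6–11 s: |Δx| = |0 − 3| = 3 m
11–14 s: |Δx| = |11 − 0| = 11 m
14–16 s: |Δx| = |-11 − 11| = 22 m
Total path = 65 m; average speed = 65/16 = 4.0625 m/s.

4.0625 m/s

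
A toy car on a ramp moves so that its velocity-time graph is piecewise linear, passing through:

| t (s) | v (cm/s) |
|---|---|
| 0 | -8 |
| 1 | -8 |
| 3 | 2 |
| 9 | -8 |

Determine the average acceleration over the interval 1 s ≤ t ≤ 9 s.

0 cm/s²

Average acceleration = Δv/Δt = (-8 − -8)/(9 − 1) = 0 cm/s².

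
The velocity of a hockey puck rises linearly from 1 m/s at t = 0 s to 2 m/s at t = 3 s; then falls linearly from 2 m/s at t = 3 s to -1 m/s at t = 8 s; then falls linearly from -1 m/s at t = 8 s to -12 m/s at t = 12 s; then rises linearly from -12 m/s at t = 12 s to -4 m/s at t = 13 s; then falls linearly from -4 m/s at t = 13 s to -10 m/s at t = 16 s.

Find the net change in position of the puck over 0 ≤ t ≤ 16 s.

-48 m

Displacement is the signed area under the v-t curve.
0–3 s: ½(1 + 2)(3) = 4.5 m
3–8 s: ½(2 + -1)(5) = 2.5 m
8–12 s: ½(-1 + -12)(4) = -26 m
12–13 s: ½(-12 + -4)(1) = -8 m
13–16 s: ½(-4 + -10)(3) = -21 m
Net displacement = -48 m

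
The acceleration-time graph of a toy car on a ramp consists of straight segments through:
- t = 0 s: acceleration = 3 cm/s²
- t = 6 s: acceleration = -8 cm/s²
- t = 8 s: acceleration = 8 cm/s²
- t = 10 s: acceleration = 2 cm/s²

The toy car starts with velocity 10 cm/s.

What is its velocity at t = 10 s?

5 cm/s

Δv equals the area under the a-t graph; then v = v₀ + Δv.
0–6 s: ½(3 + -8)(6) = -15 cm/s
6–8 s: ½(-8 + 8)(2) = 0 cm/s
8–10 s: ½(8 + 2)(2) = 10 cm/s
Δv = -5 cm/s, so v(10) = 10 + (-5) = 5 cm/s.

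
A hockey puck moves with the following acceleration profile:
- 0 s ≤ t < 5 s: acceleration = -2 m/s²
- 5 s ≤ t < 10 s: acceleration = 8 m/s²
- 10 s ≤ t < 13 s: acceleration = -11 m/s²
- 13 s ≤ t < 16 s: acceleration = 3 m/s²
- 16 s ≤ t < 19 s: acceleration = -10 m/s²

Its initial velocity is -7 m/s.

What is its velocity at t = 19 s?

Δv equals the area under the a-t graph; then v = v₀ + Δv.
0–5 s: -2 × 5 = -10 m/s
5–10 s: 8 × 5 = 40 m/s
10–13 s: -11 × 3 = -33 m/s
13–16 s: 3 × 3 = 9 m/s
16–19 s: -10 × 3 = -30 m/s
Δv = -24 m/s, so v(19) = -7 + (-24) = -31 m/s.

-31 m/s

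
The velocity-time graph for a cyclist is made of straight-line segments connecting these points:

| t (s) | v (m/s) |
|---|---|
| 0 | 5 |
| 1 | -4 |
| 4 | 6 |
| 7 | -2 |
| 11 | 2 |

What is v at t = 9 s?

On 7–11 s the graph is linear from -2 to 2 m/s: v(9) = -2 + (2 − -2)·(9 − 7)/(11 − 7) = 0 m/s.

0 m/s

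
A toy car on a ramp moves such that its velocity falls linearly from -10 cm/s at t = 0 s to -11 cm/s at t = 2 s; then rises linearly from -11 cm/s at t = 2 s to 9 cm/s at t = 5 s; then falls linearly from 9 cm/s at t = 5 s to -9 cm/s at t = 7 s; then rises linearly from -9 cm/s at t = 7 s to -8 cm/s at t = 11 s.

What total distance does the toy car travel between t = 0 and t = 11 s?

79.15 cm

Total distance travelled is ∫|v| dt — sum the magnitudes of each area piece.
0–2 s: |½(-10 + -11)(2)| = 21 cm
2–5 s: v = 0 at t = 3.65 s; triangle areas 9.075 + 6.075 = 15.15 cm
5–7 s: v = 0 at t = 6 s; triangle areas 4.5 + 4.5 = 9 cm
7–11 s: |½(-9 + -8)(4)| = 34 cm
Total distance = 79.15 cm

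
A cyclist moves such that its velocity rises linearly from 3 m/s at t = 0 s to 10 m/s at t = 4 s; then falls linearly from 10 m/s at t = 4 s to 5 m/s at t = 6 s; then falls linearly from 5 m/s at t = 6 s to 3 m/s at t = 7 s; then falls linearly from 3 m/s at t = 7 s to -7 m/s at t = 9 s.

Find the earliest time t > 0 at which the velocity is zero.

t = 7.6 s

v changes sign on 7–9 s (from 3 to -7); the graph is linear there, so v = 0 at t = 7 + (-3)·(9 − 7)/(-7 − 3) = 7.6 s.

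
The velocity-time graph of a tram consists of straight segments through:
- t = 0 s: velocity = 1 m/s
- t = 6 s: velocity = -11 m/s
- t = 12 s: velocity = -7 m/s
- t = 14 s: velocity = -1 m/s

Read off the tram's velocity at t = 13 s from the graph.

-4 m/s

On 12–14 s the graph is linear from -7 to -1 m/s: v(13) = -7 + (-1 − -7)·(13 − 12)/(14 − 12) = -4 m/s.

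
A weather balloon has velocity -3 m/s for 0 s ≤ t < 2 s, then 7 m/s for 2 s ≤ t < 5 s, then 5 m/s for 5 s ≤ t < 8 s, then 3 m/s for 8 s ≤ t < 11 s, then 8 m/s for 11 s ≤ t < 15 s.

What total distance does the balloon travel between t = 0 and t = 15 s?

Total distance travelled is ∫|v| dt — sum the magnitudes of each area piece.
0–2 s: |-3| × 2 = 6 m
2–5 s: |7| × 3 = 21 m
5–8 s: |5| × 3 = 15 m
8–11 s: |3| × 3 = 9 m
11–15 s: |8| × 4 = 32 m
Total distance = 83 m

83 m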